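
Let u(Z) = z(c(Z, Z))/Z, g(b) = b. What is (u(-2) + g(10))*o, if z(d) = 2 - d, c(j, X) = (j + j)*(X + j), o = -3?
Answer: -51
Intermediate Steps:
c(j, X) = 2*j*(X + j) (c(j, X) = (2*j)*(X + j) = 2*j*(X + j))
u(Z) = (2 - 4*Z**2)/Z (u(Z) = (2 - 2*Z*(Z + Z))/Z = (2 - 2*Z*2*Z)/Z = (2 - 4*Z**2)/Z)
(u(-2) + g(10))*o = ((-4*(-2) + 2/(-2)) + 10)*(-3) = ((8 + 2*(-1/2)) + 10)*(-3) = ((8 - 1) + 10)*(-3) = (7 + 10)*(-3) = 17*(-3) = -51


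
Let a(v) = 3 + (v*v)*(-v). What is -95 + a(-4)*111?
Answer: 7342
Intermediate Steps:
a(v) = 3 - v**3 (a(v) = 3 + v**2*(-v) = 3 - v**3)
-95 + a(-4)*111 = -95 + (3 - 1*(-4)**3)*111 = -95 + (3 - 1*(-64))*111 = -95 + (3 + 64)*111 = -95 + 67*111 = -95 + 7437 = 7342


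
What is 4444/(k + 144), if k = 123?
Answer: 4444/267 ≈ 16.644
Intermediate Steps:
4444/(k + 144) = 4444/(123 + 144) = 4444/267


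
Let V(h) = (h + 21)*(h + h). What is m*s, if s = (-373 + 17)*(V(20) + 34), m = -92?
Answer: 54826848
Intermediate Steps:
V(h) = 2*h*(21 + h) (V(h) = (21 + h)*(2*h) = 2*h*(21 + h))
s = -595944 (s = (-373 + 17)*(2*20*(21 + 20) + 34) = -356*(2*20*41 + 34) = -356*(1640 + 34) = -356*1674 = -595944)
m*s = -92*(-595944) = 54826848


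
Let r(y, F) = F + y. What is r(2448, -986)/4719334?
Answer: 731/2359667 ≈ 0.00030979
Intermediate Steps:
r(2448, -986)/4719334 = (-986 + 2448)/4719334 = 1462*(1/4719334) = 731/2359667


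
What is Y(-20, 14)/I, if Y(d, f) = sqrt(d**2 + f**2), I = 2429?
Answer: 2*sqrt(149)/2429 ≈ 0.010051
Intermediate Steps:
Y(-20, 14)/I = sqrt((-20)**2 + 14**2)/2429 = sqrt(400 + 196)*(1/2429) = sqrt(596)*(1/2429) = (2*sqrt(149))*(1/2429) = 2*sqrt(149)/2429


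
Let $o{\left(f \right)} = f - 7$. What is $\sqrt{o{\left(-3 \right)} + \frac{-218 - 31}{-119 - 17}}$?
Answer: $\frac{i \sqrt{37774}}{68} \approx 2.8582 i$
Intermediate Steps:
$o{\left(f \right)} = -7 + f$
$\sqrt{o{\left(-3 \right)} + \frac{-218 - 31}{-119 - 17}} = \sqrt{\left(-7 - 3\right) + \frac{-218 - 31}{-119 - 17}} = \sqrt{-10 - \frac{249}{-136}} = \sqrt{-10 - - \frac{249}{136}} = \sqrt{-10 + \frac{249}{136}} = \sqrt{- \frac{1111}{136}} = \frac{i \sqrt{37774}}{68}$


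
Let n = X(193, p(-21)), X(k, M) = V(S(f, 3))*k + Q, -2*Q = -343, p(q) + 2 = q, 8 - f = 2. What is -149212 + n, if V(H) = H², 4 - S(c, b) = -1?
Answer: -288431/2 ≈ -1.4422e+5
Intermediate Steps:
f = 6 (f = 8 - 1*2 = 8 - 2 = 6)
p(q) = -2 + q
S(c, b) = 5 (S(c, b) = 4 - 1*(-1) = 4 + 1 = 5)
Q = 343/2 (Q = -½*(-343) = 343/2 ≈ 171.50)
X(k, M) = 343/2 + 25*k (X(k, M) = 5²*k + 343/2 = 25*k + 343/2 = 343/2 + 25*k)
n = 9993/2 (n = 343/2 + 25*193 = 343/2 + 4825 = 9993/2 ≈ 4996.5)
-149212 + n = -149212 + 9993/2 = -288431/2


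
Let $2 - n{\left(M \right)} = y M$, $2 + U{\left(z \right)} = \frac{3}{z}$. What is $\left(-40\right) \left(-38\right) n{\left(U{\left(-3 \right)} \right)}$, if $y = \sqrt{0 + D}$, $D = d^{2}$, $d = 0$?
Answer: $3040$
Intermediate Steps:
$D = 0$ ($D = 0^{2} = 0$)
$U{\left(z \right)} = -2 + \frac{3}{z}$
$y = 0$ ($y = \sqrt{0 + 0} = \sqrt{0} = 0$)
$n{\left(M \right)} = 2$ ($n{\left(M \right)} = 2 - 0 M = 2 - 0 = 2 + 0 = 2$)
$\left(-40\right) \left(-38\right) n{\left(U{\left(-3 \right)} \right)} = \left(-40\right) \left(-38\right) 2 = 1520 \cdot 2 = 3040$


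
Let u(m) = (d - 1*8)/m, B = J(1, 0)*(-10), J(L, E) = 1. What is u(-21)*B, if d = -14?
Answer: -220/21 ≈ -10.476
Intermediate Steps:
B = -10 (B = 1*(-10) = -10)
u(m) = -22/m (u(m) = (-14 - 1*8)/m = (-14 - 8)/m = -22/m)
u(-21)*B = -22/(-21)*(-10) = -22*(-1/21)*(-10) = (22/21)*(-10) = -220/21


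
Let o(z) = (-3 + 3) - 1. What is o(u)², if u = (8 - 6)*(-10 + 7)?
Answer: 1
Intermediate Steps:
u = -6 (u = 2*(-3) = -6)
o(z) = -1 (o(z) = 0 - 1 = -1)
o(u)² = (-1)² = 1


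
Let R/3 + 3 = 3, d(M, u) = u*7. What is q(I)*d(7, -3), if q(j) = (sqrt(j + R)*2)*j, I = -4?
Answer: 336*I ≈ 336.0*I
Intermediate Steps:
d(M, u) = 7*u
R = 0 (R = -9 + 3*3 = -9 + 9 = 0)
q(j) = 2*j**(3/2) (q(j) = (sqrt(j + 0)*2)*j = (sqrt(j)*2)*j = (2*sqrt(j))*j = 2*j**(3/2))
q(I)*d(7, -3) = (2*(-4)**(3/2))*(7*(-3)) = (2*(-8*I))*(-21) = -16*I*(-21) = 336*I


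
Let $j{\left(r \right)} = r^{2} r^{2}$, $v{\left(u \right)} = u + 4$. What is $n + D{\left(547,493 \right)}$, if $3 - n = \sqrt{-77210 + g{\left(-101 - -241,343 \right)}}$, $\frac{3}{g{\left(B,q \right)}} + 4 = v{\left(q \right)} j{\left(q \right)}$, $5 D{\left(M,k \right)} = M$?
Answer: $\frac{562}{5} - \frac{i \sqrt{1781088347616088711498855207061}}{4802926658743} \approx 112.4 - 277.87 i$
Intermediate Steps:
$v{\left(u \right)} = 4 + u$
$j{\left(r \right)} = r^{4}$
$D{\left(M,k \right)} = \frac{M}{5}$
$g{\left(B,q \right)} = \frac{3}{-4 + q^{4} \left(4 + q\right)}$ ($g{\left(B,q \right)} = \frac{3}{-4 + \left(4 + q\right) q^{4}} = \frac{3}{-4 + q^{4} \left(4 + q\right)}$)
$n = 3 - \frac{i \sqrt{1781088347616088711498855207061}}{4802926658743}$ ($n = 3 - \sqrt{-77210 + \frac{3}{-4 + 343^{4} \left(4 + 343\right)}} = 3 - \sqrt{-77210 + \frac{3}{-4 + 13841287201 \cdot 347}} = 3 - \sqrt{-77210 + \frac{3}{-4 + 4802926658747}} = 3 - \sqrt{-77210 + \frac{3}{4802926658743}} = 3 - \sqrt{- \frac{370833967321547027}{4802926658743}} = 3 - \frac{i \sqrt{1781088347616088711498855207061}}{4802926658743} \approx 3.0 - 277.87 i$)
$n + D{\left(547,493 \right)} = \left(3 - \frac{i \sqrt{1781088347616088711498855207061}}{4802926658743}\right) + \frac{1}{5} \cdot 547 = \left(3 - \frac{i \sqrt{1781088347616088711498855207061}}{4802926658743}\right) + \frac{547}{5} = \frac{562}{5} - \frac{i \sqrt{1781088347616088711498855207061}}{4802926658743}$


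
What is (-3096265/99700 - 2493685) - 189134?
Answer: -53496030113/19940 ≈ -2.6828e+6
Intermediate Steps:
(-3096265/99700 - 2493685) - 189134 = (-3096265*1/99700 - 2493685) - 189134 = (-619253/19940 - 2493685) - 189134 = -49724698153/19940 - 189134 = -53496030113/19940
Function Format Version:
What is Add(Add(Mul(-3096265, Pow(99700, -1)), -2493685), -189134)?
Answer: Rational(-53496030113, 19940) ≈ -2.6828e+6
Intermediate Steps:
Add(Add(Mul(-3096265, Pow(99700, -1)), -2493685), -189134) = Add(Add(Mul(-3096265, Rational(1, 99700)), -2493685), -189134) = Add(Add(Rational(-619253, 19940), -2493685), -189134) = Add(Rational(-49724698153, 19940), -189134) = Rational(-53496030113, 19940)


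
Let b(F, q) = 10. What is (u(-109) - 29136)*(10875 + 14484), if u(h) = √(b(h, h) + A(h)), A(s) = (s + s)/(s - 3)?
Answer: -738859824 + 25359*√9366/28 ≈ -7.3877e+8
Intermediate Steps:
A(s) = 2*s/(-3 + s) (A(s) = (2*s)/(-3 + s) = 2*s/(-3 + s))
u(h) = √(10 + 2*h/(-3 + h))
(u(-109) - 29136)*(10875 + 14484) = (√6*√((-5 + 2*(-109))/(-3 - 109)) - 29136)*(10875 + 14484) = (√6*√((-5 - 218)/(-112)) - 29136)*25359 = (√6*√(-1/112*(-223)) - 29136)*25359 = (√6*√(223/112) - 29136)*25359 = (√6*(√1561/28) - 29136)*25359 = (√9366/28 - 29136)*25359 = (-29136 + √9366/28)*25359 = -738859824 + 25359*√9366/28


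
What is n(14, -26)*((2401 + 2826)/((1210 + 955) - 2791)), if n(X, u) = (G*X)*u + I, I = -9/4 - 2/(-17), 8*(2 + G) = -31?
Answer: -759341971/42568 ≈ -17838.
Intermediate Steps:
G = -47/8 (G = -2 + (⅛)*(-31) = -2 - 31/8 = -47/8 ≈ -5.8750)
I = -145/68 (I = -9*¼ - 2*(-1/17) = -9/4 + 2/17 = -145/68 ≈ -2.1324)
n(X, u) = -145/68 - 47*X*u/8 (n(X, u) = (-47*X/8)*u - 145/68 = -47*X*u/8 - 145/68 = -145/68 - 47*X*u/8)
n(14, -26)*((2401 + 2826)/((1210 + 955) - 2791)) = (-145/68 - 47/8*14*(-26))*((2401 + 2826)/((1210 + 955) - 2791)) = (-145/68 + 4277/2)*(5227/(2165 - 2791)) = 145273*(5227/(-626))/68 = 145273*(5227*(-1/626))/68 = (145273/68)*(-5227/626) = -759341971/42568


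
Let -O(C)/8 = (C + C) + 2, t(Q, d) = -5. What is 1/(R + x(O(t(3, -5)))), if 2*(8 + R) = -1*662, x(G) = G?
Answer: -1/275 ≈ -0.0036364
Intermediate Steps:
O(C) = -16 - 16*C (O(C) = -8*((C + C) + 2) = -8*(2*C + 2) = -8*(2 + 2*C) = -16 - 16*C)
R = -339 (R = -8 + (-1*662)/2 = -8 + (½)*(-662) = -8 - 331 = -339)
1/(R + x(O(t(3, -5)))) = 1/(-339 + (-16 - 16*(-5))) = 1/(-339 + (-16 + 80)) = 1/(-339 + 64) = 1/(-275) = -1/275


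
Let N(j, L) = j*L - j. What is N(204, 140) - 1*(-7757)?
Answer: 36113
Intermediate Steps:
N(j, L) = -j + L*j (N(j, L) = L*j - j = -j + L*j)
N(204, 140) - 1*(-7757) = 204*(-1 + 140) - 1*(-7757) = 204*139 + 7757 = 28356 + 7757 = 36113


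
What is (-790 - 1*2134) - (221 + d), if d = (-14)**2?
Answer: -3341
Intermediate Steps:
d = 196
(-790 - 1*2134) - (221 + d) = (-790 - 1*2134) - (221 + 196) = (-790 - 2134) - 1*417 = -2924 - 417 = -3341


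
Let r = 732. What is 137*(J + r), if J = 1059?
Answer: 245367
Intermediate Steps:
137*(J + r) = 137*(1059 + 732) = 137*1791 = 245367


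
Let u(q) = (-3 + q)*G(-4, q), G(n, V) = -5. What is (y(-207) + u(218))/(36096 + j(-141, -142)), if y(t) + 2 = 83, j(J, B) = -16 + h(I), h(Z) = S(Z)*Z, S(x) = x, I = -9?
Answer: -994/36161 ≈ -0.027488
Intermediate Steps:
h(Z) = Z**2 (h(Z) = Z*Z = Z**2)
u(q) = 15 - 5*q (u(q) = (-3 + q)*(-5) = 15 - 5*q)
j(J, B) = 65 (j(J, B) = -16 + (-9)**2 = -16 + 81 = 65)
y(t) = 81 (y(t) = -2 + 83 = 81)
(y(-207) + u(218))/(36096 + j(-141, -142)) = (81 + (15 - 5*218))/(36096 + 65) = (81 + (15 - 1090))/36161 = (81 - 1075)*(1/36161) = -994*1/36161 = -994/36161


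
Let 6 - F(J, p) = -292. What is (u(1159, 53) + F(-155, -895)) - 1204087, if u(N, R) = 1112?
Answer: -1202677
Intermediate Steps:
F(J, p) = 298 (F(J, p) = 6 - 1*(-292) = 6 + 292 = 298)
(u(1159, 53) + F(-155, -895)) - 1204087 = (1112 + 298) - 1204087 = 1410 - 1204087 = -1202677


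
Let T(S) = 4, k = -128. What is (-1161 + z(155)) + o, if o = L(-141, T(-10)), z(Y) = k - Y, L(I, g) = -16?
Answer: -1460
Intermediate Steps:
z(Y) = -128 - Y
o = -16
(-1161 + z(155)) + o = (-1161 + (-128 - 1*155)) - 16 = (-1161 + (-128 - 155)) - 16 = (-1161 - 283) - 16 = -1444 - 16 = -1460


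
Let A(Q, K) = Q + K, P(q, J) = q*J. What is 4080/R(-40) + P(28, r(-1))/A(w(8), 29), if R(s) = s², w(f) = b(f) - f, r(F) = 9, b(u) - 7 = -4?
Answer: 261/20 ≈ 13.050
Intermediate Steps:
b(u) = 3 (b(u) = 7 - 4 = 3)
w(f) = 3 - f
P(q, J) = J*q
A(Q, K) = K + Q
4080/R(-40) + P(28, r(-1))/A(w(8), 29) = 4080/((-40)²) + (9*28)/(29 + (3 - 1*8)) = 4080/1600 + 252/(29 + (3 - 8)) = 4080*(1/1600) + 252/(29 - 5) = 51/20 + 252/24 = 51/20 + 252*(1/24) = 51/20 + 21/2 = 261/20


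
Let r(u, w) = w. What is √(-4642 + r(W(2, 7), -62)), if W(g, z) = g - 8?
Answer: 28*I*√6 ≈ 68.586*I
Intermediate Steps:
W(g, z) = -8 + g
√(-4642 + r(W(2, 7), -62)) = √(-4642 - 62) = √(-4704) = 28*I*√6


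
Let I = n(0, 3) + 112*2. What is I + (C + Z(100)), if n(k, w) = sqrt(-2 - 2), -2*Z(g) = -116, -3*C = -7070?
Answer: 7916/3 + 2*I ≈ 2638.7 + 2.0*I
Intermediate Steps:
C = 7070/3 (C = -1/3*(-7070) = 7070/3 ≈ 2356.7)
Z(g) = 58 (Z(g) = -1/2*(-116) = 58)
n(k, w) = 2*I (n(k, w) = sqrt(-4) = 2*I)
I = 224 + 2*I (I = 2*I + 112*2 = 2*I + 224 = 224 + 2*I ≈ 224.0 + 2.0*I)
I + (C + Z(100)) = (224 + 2*I) + (7070/3 + 58) = (224 + 2*I) + 7244/3 = 7916/3 + 2*I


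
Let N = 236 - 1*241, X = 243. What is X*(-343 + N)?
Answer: -84564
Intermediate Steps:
N = -5 (N = 236 - 241 = -5)
X*(-343 + N) = 243*(-343 - 5) = 243*(-348) = -84564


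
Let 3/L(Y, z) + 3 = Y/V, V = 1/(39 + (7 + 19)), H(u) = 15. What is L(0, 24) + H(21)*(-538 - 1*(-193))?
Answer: -5176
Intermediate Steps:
V = 1/65 (V = 1/(39 + 26) = 1/65 ≈ 0.015385)
L(Y, z) = 3/(-3 + 65*Y) (L(Y, z) = 3/(-3 + Y/(1/65)) = 3/(-3 + Y*65) = 3/(-3 + 65*Y))
L(0, 24) + H(21)*(-538 - 1*(-193)) = 3/(-3 + 65*0) + 15*(-538 - 1*(-193)) = 3/(-3 + 0) + 15*(-538 + 193) = 3/(-3) + 15*(-345) = 3*(-1/3) - 5175 = -1 - 5175 = -5176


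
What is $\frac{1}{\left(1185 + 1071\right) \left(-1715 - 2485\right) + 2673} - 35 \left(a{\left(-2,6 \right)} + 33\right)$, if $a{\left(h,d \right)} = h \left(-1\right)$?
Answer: $- \frac{11603845576}{9472527} \approx -1225.0$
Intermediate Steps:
$a{\left(h,d \right)} = - h$
$\frac{1}{\left(1185 + 1071\right) \left(-1715 - 2485\right) + 2673} - 35 \left(a{\left(-2,6 \right)} + 33\right) = \frac{1}{\left(1185 + 1071\right) \left(-1715 - 2485\right) + 2673} - 35 \left(\left(-1\right) \left(-2\right) + 33\right) = \frac{1}{2256 \left(-4200\right) + 2673} - 35 \left(2 + 33\right) = \frac{1}{-9475200 + 2673} - 1225 = \frac{1}{-9472527} - 1225 = - \frac{1}{9472527} - 1225 = - \frac{11603845576}{9472527}$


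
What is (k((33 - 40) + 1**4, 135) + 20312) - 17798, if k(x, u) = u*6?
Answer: 3324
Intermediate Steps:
k(x, u) = 6*u
(k((33 - 40) + 1**4, 135) + 20312) - 17798 = (6*135 + 20312) - 17798 = (810 + 20312) - 17798 = 21122 - 17798 = 3324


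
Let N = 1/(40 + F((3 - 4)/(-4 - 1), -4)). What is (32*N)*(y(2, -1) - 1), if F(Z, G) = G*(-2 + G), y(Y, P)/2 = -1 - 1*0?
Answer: -3/2 ≈ -1.5000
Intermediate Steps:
y(Y, P) = -2 (y(Y, P) = 2*(-1 - 1*0) = 2*(-1 + 0) = 2*(-1) = -2)
N = 1/64 (N = 1/(40 - 4*(-2 - 4)) = 1/(40 - 4*(-6)) = 1/(40 + 24) = 1/64 ≈ 0.015625)
(32*N)*(y(2, -1) - 1) = (32*(1/64))*(-2 - 1) = (1/2)*(-3) = -3/2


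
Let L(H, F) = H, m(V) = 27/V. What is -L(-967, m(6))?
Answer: 967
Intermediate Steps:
-L(-967, m(6)) = -1*(-967) = 967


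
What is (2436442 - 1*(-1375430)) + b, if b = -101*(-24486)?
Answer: 6284958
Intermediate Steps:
b = 2473086
(2436442 - 1*(-1375430)) + b = (2436442 - 1*(-1375430)) + 2473086 = (2436442 + 1375430) + 2473086 = 3811872 + 2473086 = 6284958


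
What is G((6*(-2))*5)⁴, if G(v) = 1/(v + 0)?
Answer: 1/12960000 ≈ 7.7161e-8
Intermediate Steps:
G(v) = 1/v
G((6*(-2))*5)⁴ = (1/((6*(-2))*5))⁴ = (1/(-12*5))⁴ = (1/(-60))⁴ = (-1/60)⁴ = 1/12960000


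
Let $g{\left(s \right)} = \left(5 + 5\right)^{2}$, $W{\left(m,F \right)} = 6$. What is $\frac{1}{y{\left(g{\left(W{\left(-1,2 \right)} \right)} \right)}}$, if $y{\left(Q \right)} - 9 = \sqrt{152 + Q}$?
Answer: $- \frac{1}{19} + \frac{2 \sqrt{7}}{57} \approx 0.040202$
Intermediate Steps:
$g{\left(s \right)} = 100$ ($g{\left(s \right)} = 10^{2} = 100$)
$y{\left(Q \right)} = 9 + \sqrt{152 + Q}$
$\frac{1}{y{\left(g{\left(W{\left(-1,2 \right)} \right)} \right)}} = \frac{1}{9 + \sqrt{152 + 100}} = \frac{1}{9 + \sqrt{252}} = \frac{1}{9 + 6 \sqrt{7}}$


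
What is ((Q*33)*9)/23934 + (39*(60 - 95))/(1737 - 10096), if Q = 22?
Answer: 1119072/2564927 ≈ 0.43630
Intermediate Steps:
((Q*33)*9)/23934 + (39*(60 - 95))/(1737 - 10096) = ((22*33)*9)/23934 + (39*(60 - 95))/(1737 - 10096) = (726*9)*(1/23934) + (39*(-35))/(-8359) = 6534*(1/23934) - 1365*(-1/8359) = 1089/3989 + 105/643 = 1119072/2564927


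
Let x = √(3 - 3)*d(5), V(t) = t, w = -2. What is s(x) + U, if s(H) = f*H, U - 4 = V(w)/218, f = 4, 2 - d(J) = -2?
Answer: 435/109 ≈ 3.9908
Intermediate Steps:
d(J) = 4 (d(J) = 2 - 1*(-2) = 2 + 2 = 4)
x = 0 (x = √(3 - 3)*4 = √0*4 = 0*4 = 0)
U = 435/109 (U = 4 - 2/218 = 4 - 2*1/218 = 4 - 1/109 = 435/109 ≈ 3.9908)
s(H) = 4*H
s(x) + U = 4*0 + 435/109 = 0 + 435/109 = 435/109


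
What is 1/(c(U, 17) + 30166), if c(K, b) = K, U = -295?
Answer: 1/29871 ≈ 3.3477e-5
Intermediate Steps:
1/(c(U, 17) + 30166) = 1/(-295 + 30166) = 1/29871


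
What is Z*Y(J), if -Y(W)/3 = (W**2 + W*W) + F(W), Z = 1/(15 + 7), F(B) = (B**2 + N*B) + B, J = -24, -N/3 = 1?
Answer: -2664/11 ≈ -242.18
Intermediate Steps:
N = -3 (N = -3*1 = -3)
F(B) = B**2 - 2*B (F(B) = (B**2 - 3*B) + B = B**2 - 2*B)
Z = 1/22 ≈ 0.045455
Y(W) = -6*W**2 - 3*W*(-2 + W) (Y(W) = -3*((W**2 + W*W) + W*(-2 + W)) = -3*((W**2 + W**2) + W*(-2 + W)) = -3*(2*W**2 + W*(-2 + W)) = -6*W**2 - 3*W*(-2 + W))
Z*Y(J) = (3*(-24)*(2 - 3*(-24)))/22 = (3*(-24)*(2 + 72))/22 = (3*(-24)*74)/22 = (1/22)*(-5328) = -2664/11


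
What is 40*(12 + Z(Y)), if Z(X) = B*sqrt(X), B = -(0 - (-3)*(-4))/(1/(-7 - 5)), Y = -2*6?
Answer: 480 - 11520*I*sqrt(3) ≈ 480.0 - 19953.0*I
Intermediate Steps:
Y = -12
B = -144 (B = -(0 - 1*12)/(1/(-12)) = -(0 - 12)/(-1/12) = -(-12)*(-12) = -1*144 = -144)
Z(X) = -144*sqrt(X)
40*(12 + Z(Y)) = 40*(12 - 288*I*sqrt(3)) = 480 - 11520*I*sqrt(3)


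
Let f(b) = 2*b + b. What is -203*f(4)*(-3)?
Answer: 7308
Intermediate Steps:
f(b) = 3*b
-203*f(4)*(-3) = -203*3*4*(-3) = -2436*(-3) = -203*(-36) = 7308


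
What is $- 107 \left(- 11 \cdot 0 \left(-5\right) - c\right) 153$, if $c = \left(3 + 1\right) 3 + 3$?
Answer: $245565$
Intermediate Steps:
$c = 15$ ($c = 4 \cdot 3 + 3 = 12 + 3 = 15$)
$- 107 \left(- 11 \cdot 0 \left(-5\right) - c\right) 153 = - 107 \left(- 11 \cdot 0 \left(-5\right) - 15\right) 153 = - 107 \left(\left(-11\right) 0 - 15\right) 153 = - 107 \left(0 - 15\right) 153 = \left(-107\right) \left(-15\right) 153 = 1605 \cdot 153 = 245565$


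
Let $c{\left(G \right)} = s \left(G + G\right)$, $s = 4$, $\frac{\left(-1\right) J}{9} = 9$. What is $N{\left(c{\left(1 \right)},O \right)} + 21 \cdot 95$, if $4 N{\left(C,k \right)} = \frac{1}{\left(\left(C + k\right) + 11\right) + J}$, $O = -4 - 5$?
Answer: $\frac{566579}{284} \approx 1995.0$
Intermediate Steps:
$O = -9$
$J = -81$ ($J = \left(-9\right) 9 = -81$)
$c{\left(G \right)} = 8 G$ ($c{\left(G \right)} = 4 \left(G + G\right) = 4 \cdot 2 G = 8 G$)
$N{\left(C,k \right)} = \frac{1}{4 \left(-70 + C + k\right)}$ ($N{\left(C,k \right)} = \frac{1}{4 \left(\left(\left(C + k\right) + 11\right) - 81\right)} = \frac{1}{4 \left(\left(11 + C + k\right) - 81\right)} = \frac{1}{4 \left(-70 + C + k\right)}$)
$N{\left(c{\left(1 \right)},O \right)} + 21 \cdot 95 = \frac{1}{4 \left(-70 + 8 \cdot 1 - 9\right)} + 21 \cdot 95 = \frac{1}{4 \left(-70 + 8 - 9\right)} + 1995 = \frac{1}{4 \left(-71\right)} + 1995 = \frac{1}{4} \left(- \frac{1}{71}\right) + 1995 = - \frac{1}{284} + 1995 = \frac{566579}{284}$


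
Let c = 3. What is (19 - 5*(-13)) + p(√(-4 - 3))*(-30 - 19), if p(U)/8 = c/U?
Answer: 84 + 168*I*√7 ≈ 84.0 + 444.49*I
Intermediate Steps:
p(U) = 24/U (p(U) = 8*(3/U) = 24/U)
(19 - 5*(-13)) + p(√(-4 - 3))*(-30 - 19) = (19 - 5*(-13)) + (24/(√(-4 - 3)))*(-30 - 19) = (19 + 65) + (24/(√(-7)))*(-49) = 84 + (24/((I*√7)))*(-49) = 84 + (24*(-I*√7/7))*(-49) = 84 - 24*I*√7/7*(-49) = 84 + 168*I*√7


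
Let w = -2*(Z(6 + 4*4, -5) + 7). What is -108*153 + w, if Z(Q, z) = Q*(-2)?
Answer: -16450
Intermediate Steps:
Z(Q, z) = -2*Q
w = 74 (w = -2*(-2*(6 + 4*4) + 7) = -2*(-2*(6 + 16) + 7) = -2*(-2*22 + 7) = -2*(-44 + 7) = -2*(-37) = 74)
-108*153 + w = -108*153 + 74 = -16524 + 74 = -16450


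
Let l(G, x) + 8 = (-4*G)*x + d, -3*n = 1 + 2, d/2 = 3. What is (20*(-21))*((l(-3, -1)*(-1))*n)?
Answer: 5880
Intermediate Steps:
d = 6 (d = 2*3 = 6)
n = -1 (n = -(1 + 2)/3 = -⅓*3 = -1)
l(G, x) = -2 - 4*G*x (l(G, x) = -8 + ((-4*G)*x + 6) = -8 + (-4*G*x + 6) = -8 + (6 - 4*G*x) = -2 - 4*G*x)
(20*(-21))*((l(-3, -1)*(-1))*n) = (20*(-21))*(((-2 - 4*(-3)*(-1))*(-1))*(-1)) = -420*(-2 - 12)*(-1)*(-1) = -420*(-14*(-1))*(-1) = -5880*(-1) = -420*(-14) = 5880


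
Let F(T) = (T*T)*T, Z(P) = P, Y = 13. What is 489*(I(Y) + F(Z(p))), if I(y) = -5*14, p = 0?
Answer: -34230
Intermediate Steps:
I(y) = -70
F(T) = T³ (F(T) = T²*T = T³)
489*(I(Y) + F(Z(p))) = 489*(-70 + 0³) = 489*(-70 + 0) = 489*(-70) = -34230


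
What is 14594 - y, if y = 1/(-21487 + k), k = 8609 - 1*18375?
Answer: 456106283/31253 ≈ 14594.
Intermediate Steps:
k = -9766 (k = 8609 - 18375 = -9766)
y = -1/31253 (y = 1/(-21487 - 9766) = 1/(-31253) = -1/31253 ≈ -3.1997e-5)
14594 - y = 14594 - 1*(-1/31253) = 14594 + 1/31253 = 456106283/31253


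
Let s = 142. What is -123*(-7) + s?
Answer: 1003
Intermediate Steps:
-123*(-7) + s = -123*(-7) + 142 = 861 + 142 = 1003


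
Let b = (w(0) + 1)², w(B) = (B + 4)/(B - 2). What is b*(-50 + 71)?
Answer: 21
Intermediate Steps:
w(B) = (4 + B)/(-2 + B)
b = 1 (b = ((4 + 0)/(-2 + 0) + 1)² = (4/(-2) + 1)² = (-½*4 + 1)² = (-2 + 1)² = (-1)² = 1)
b*(-50 + 71) = 1*(-50 + 71) = 1*21 = 21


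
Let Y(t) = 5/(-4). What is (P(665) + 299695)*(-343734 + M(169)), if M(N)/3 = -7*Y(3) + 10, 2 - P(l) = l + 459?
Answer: -410451587403/4 ≈ -1.0261e+11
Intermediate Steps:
Y(t) = -5/4 (Y(t) = 5*(-1/4) = -5/4)
P(l) = -457 - l (P(l) = 2 - (l + 459) = 2 - (459 + l) = 2 + (-459 - l) = -457 - l)
M(N) = 225/4 (M(N) = 3*(-7*(-5/4) + 10) = 3*(35/4 + 10) = 3*(75/4) = 225/4)
(P(665) + 299695)*(-343734 + M(169)) = ((-457 - 1*665) + 299695)*(-343734 + 225/4) = ((-457 - 665) + 299695)*(-1374711/4) = (-1122 + 299695)*(-1374711/4) = 298573*(-1374711/4) = -410451587403/4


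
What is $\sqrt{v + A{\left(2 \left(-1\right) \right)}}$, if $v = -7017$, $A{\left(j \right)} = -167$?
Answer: $4 i \sqrt{449} \approx 84.759 i$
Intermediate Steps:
$\sqrt{v + A{\left(2 \left(-1\right) \right)}} = \sqrt{-7017 - 167} = \sqrt{-7184} = 4 i \sqrt{449}$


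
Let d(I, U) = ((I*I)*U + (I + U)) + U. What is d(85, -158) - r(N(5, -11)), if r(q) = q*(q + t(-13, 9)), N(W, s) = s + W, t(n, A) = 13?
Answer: -1141739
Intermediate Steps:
N(W, s) = W + s
r(q) = q*(13 + q) (r(q) = q*(q + 13) = q*(13 + q))
d(I, U) = I + 2*U + U*I**2 (d(I, U) = (I**2*U + (I + U)) + U = (U*I**2 + (I + U)) + U = (I + U + U*I**2) + U = I + 2*U + U*I**2)
d(85, -158) - r(N(5, -11)) = (85 + 2*(-158) - 158*85**2) - (5 - 11)*(13 + (5 - 11)) = (85 - 316 - 158*7225) - (-6)*(13 - 6) = (85 - 316 - 1141550) - (-6)*7 = -1141781 - 1*(-42) = -1141781 + 42 = -1141739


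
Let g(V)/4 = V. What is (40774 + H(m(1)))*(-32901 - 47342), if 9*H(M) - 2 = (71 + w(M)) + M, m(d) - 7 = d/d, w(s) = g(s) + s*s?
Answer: -9820218583/3 ≈ -3.2734e+9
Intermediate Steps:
g(V) = 4*V
w(s) = s² + 4*s (w(s) = 4*s + s*s = 4*s + s² = s² + 4*s)
m(d) = 8 (m(d) = 7 + d/d = 7 + 1 = 8)
H(M) = 73/9 + M/9 + M*(4 + M)/9 (H(M) = 2/9 + ((71 + M*(4 + M)) + M)/9 = 2/9 + (71 + M + M*(4 + M))/9 = 2/9 + (71/9 + M/9 + M*(4 + M)/9) = 73/9 + M/9 + M*(4 + M)/9)
(40774 + H(m(1)))*(-32901 - 47342) = (40774 + (73/9 + (⅑)*8² + (5/9)*8))*(-32901 - 47342) = (40774 + (73/9 + (⅑)*64 + 40/9))*(-80243) = (40774 + (73/9 + 64/9 + 40/9))*(-80243) = (40774 + 59/3)*(-80243) = (122381/3)*(-80243) = -9820218583/3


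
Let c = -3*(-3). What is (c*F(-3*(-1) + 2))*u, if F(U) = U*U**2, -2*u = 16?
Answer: -9000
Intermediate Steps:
u = -8 (u = -1/2*16 = -8)
F(U) = U**3
c = 9
(c*F(-3*(-1) + 2))*u = (9*(-3*(-1) + 2)**3)*(-8) = (9*(3 + 2)**3)*(-8) = (9*5**3)*(-8) = (9*125)*(-8) = 1125*(-8) = -9000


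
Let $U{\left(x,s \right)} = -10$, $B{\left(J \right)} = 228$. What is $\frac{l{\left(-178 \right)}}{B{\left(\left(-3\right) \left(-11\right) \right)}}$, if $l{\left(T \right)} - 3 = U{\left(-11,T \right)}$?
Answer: $- \frac{7}{228} \approx -0.030702$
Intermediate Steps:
$l{\left(T \right)} = -7$ ($l{\left(T \right)} = 3 - 10 = -7$)
$\frac{l{\left(-178 \right)}}{B{\left(\left(-3\right) \left(-11\right) \right)}} = - \frac{7}{228}$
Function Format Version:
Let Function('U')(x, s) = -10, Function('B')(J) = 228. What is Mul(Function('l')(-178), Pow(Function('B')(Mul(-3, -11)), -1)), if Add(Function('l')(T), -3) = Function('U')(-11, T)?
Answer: Rational(-7, 228) ≈ -0.030702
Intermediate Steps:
Function('l')(T) = -7 (Function('l')(T) = Add(3, -10) = -7)
Mul(Function('l')(-178), Pow(Function('B')(Mul(-3, -11)), -1)) = Mul(-7, Pow(228, -1)) = Mul(-7, Rational(1, 228)) = Rational(-7, 228)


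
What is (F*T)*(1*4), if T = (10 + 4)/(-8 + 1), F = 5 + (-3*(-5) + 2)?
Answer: -176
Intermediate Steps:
F = 22 (F = 5 + (15 + 2) = 5 + 17 = 22)
T = -2 (T = 14/(-7) = 14*(-⅐) = -2)
(F*T)*(1*4) = (22*(-2))*(1*4) = -44*4 = -176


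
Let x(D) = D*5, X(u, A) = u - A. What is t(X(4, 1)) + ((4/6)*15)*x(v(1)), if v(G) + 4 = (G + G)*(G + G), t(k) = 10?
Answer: 10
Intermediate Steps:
v(G) = -4 + 4*G**2 (v(G) = -4 + (G + G)*(G + G) = -4 + (2*G)*(2*G) = -4 + 4*G**2)
x(D) = 5*D
t(X(4, 1)) + ((4/6)*15)*x(v(1)) = 10 + ((4/6)*15)*(5*(-4 + 4*1**2)) = 10 + ((4*(1/6))*15)*(5*(-4 + 4*1)) = 10 + ((2/3)*15)*(5*(-4 + 4)) = 10 + 10*(5*0) = 10 + 10*0 = 10 + 0 = 10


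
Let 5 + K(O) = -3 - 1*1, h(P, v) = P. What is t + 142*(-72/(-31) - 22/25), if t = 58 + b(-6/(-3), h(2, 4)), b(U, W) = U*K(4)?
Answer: 189756/775 ≈ 244.85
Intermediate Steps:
K(O) = -9 (K(O) = -5 + (-3 - 1*1) = -5 + (-3 - 1) = -5 - 4 = -9)
b(U, W) = -9*U (b(U, W) = U*(-9) = -9*U)
t = 40 (t = 58 - (-54)/(-3) = 58 - (-54)*(-1)/3 = 58 - 9*2 = 58 - 18 = 40)
t + 142*(-72/(-31) - 22/25) = 40 + 142*(-72/(-31) - 22/25) = 40 + 142*(-72*(-1/31) - 22*1/25) = 40 + 142*(72/31 - 22/25) = 40 + 142*(1118/775) = 40 + 158756/775 = 189756/775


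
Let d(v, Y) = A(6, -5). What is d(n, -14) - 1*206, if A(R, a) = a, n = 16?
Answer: -211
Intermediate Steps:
d(v, Y) = -5
d(n, -14) - 1*206 = -5 - 1*206 = -5 - 206 = -211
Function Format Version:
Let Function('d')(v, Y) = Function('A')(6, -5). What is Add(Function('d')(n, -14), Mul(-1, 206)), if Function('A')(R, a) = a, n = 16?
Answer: -211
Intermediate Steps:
Function('d')(v, Y) = -5
Add(Function('d')(n, -14), Mul(-1, 206)) = Add(-5, Mul(-1, 206)) = Add(-5, -206) = -211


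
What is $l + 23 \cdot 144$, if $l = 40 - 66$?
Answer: $3286$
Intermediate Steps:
$l = -26$ ($l = 40 - 66 = -26$)
$l + 23 \cdot 144 = -26 + 23 \cdot 144 = -26 + 3312 = 3286$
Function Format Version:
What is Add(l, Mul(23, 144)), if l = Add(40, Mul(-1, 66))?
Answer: 3286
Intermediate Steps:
l = -26 (l = Add(40, -66) = -26)
Add(l, Mul(23, 144)) = Add(-26, Mul(23, 144)) = Add(-26, 3312) = 3286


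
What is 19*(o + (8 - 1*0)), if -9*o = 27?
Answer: 95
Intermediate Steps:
o = -3 (o = -1/9*27 = -3)
19*(o + (8 - 1*0)) = 19*(-3 + (8 - 1*0)) = 19*(-3 + (8 + 0)) = 19*(-3 + 8) = 19*5 = 95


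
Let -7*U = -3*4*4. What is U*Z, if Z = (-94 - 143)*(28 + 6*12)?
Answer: -1137600/7 ≈ -1.6251e+5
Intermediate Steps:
Z = -23700 (Z = -237*(28 + 72) = -237*100 = -23700)
U = 48/7 (U = -(-3*4)*4/7 = -(-12)*4/7 = -⅐*(-48) = 48/7 ≈ 6.8571)
U*Z = (48/7)*(-23700) = -1137600/7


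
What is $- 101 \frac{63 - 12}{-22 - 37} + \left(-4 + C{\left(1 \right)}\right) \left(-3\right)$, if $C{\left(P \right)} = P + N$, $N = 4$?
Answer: $\frac{4974}{59} \approx 84.305$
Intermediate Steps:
$C{\left(P \right)} = 4 + P$ ($C{\left(P \right)} = P + 4 = 4 + P$)
$- 101 \frac{63 - 12}{-22 - 37} + \left(-4 + C{\left(1 \right)}\right) \left(-3\right) = - 101 \frac{63 - 12}{-22 - 37} + \left(-4 + \left(4 + 1\right)\right) \left(-3\right) = - 101 \frac{51}{-59} + \left(-4 + 5\right) \left(-3\right) = - 101 \cdot 51 \left(- \frac{1}{59}\right) + 1 \left(-3\right) = \left(-101\right) \left(- \frac{51}{59}\right) - 3 = \frac{5151}{59} - 3 = \frac{4974}{59}$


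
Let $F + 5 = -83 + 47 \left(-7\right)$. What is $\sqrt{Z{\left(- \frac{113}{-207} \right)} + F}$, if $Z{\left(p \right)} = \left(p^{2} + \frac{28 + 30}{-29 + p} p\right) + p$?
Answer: $\frac{i \sqrt{155069805955310}}{609615} \approx 20.427 i$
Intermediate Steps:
$Z{\left(p \right)} = p + p^{2} + \frac{58 p}{-29 + p}$ ($Z{\left(p \right)} = \left(p^{2} + \frac{58}{-29 + p} p\right) + p = \left(p^{2} + \frac{58 p}{-29 + p}\right) + p = p + p^{2} + \frac{58 p}{-29 + p}$)
$F = -417$ ($F = -5 + \left(-83 + 47 \left(-7\right)\right) = -5 - 412 = -417$)
$\sqrt{Z{\left(- \frac{113}{-207} \right)} + F} = \sqrt{\frac{- \frac{113}{-207} \left(29 + \left(- \frac{113}{-207}\right)^{2} - 28 \left(- \frac{113}{-207}\right)\right)}{-29 - \frac{113}{-207}} - 417} = \sqrt{\frac{\left(-113\right) \left(- \frac{1}{207}\right) \left(29 + \left(\left(-113\right) \left(- \frac{1}{207}\right)\right)^{2} - 28 \left(\left(-113\right) \left(- \frac{1}{207}\right)\right)\right)}{-29 - - \frac{113}{207}} - 417} = \sqrt{\frac{113 \left(29 + \left(\frac{113}{207}\right)^{2} - \frac{3164}{207}\right)}{207 \left(-29 + \frac{113}{207}\right)} - 417} = \sqrt{\frac{113 \left(29 + \frac{12769}{42849} - \frac{3164}{207}\right)}{207 \left(- \frac{5890}{207}\right)} - 417} = \sqrt{\frac{113}{207} \left(- \frac{207}{5890}\right) \frac{600442}{42849} - 417} = \sqrt{- \frac{33924973}{126190305} - 417} = \sqrt{- \frac{52655282158}{126190305}} = \frac{i \sqrt{155069805955310}}{609615}$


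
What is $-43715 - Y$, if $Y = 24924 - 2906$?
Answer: $-65733$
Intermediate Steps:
$Y = 22018$ ($Y = 24924 - 2906 = 22018$)
$-43715 - Y = -43715 - 22018 = -65733$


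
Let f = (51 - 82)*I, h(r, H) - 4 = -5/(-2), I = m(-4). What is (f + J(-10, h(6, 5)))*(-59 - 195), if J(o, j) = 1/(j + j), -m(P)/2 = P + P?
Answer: 1637538/13 ≈ 1.2596e+5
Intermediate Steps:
m(P) = -4*P (m(P) = -2*(P + P) = -4*P)
I = 16 (I = -4*(-4) = 16)
h(r, H) = 13/2 (h(r, H) = 4 - 5/(-2) = 4 - 5*(-½) = 4 + 5/2 = 13/2)
J(o, j) = 1/(2*j)
f = -496 (f = (51 - 82)*16 = -31*16 = -496)
(f + J(-10, h(6, 5)))*(-59 - 195) = (-496 + 1/(2*(13/2)))*(-59 - 195) = (-496 + (½)*(2/13))*(-254) = (-496 + 1/13)*(-254) = -6447/13*(-254) = 1637538/13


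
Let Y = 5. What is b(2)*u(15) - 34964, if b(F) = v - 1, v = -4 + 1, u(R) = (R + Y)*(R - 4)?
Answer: -35844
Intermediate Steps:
u(R) = (-4 + R)*(5 + R) (u(R) = (R + 5)*(R - 4) = (5 + R)*(-4 + R) = (-4 + R)*(5 + R))
v = -3
b(F) = -4 (b(F) = -3 - 1 = -4)
b(2)*u(15) - 34964 = -4*(-20 + 15 + 15²) - 34964 = -4*(-20 + 15 + 225) - 34964 = -4*220 - 34964 = -880 - 34964 = -35844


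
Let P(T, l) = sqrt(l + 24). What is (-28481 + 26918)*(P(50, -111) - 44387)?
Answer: 69376881 - 1563*I*sqrt(87) ≈ 6.9377e+7 - 14579.0*I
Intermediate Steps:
P(T, l) = sqrt(24 + l)
(-28481 + 26918)*(P(50, -111) - 44387) = (-28481 + 26918)*(sqrt(24 - 111) - 44387) = -1563*(sqrt(-87) - 44387) = -1563*(I*sqrt(87) - 44387) = -1563*(-44387 + I*sqrt(87)) = 69376881 - 1563*I*sqrt(87)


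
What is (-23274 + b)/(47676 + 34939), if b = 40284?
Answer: 3402/16523 ≈ 0.20589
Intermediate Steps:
(-23274 + b)/(47676 + 34939) = (-23274 + 40284)/(47676 + 34939) = 17010/82615 = 17010*(1/82615) = 3402/16523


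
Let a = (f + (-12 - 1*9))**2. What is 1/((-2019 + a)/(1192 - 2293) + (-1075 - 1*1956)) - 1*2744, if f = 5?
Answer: -9152250893/3335368 ≈ -2744.0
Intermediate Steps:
a = 256 (a = (5 + (-12 - 1*9))**2 = (5 + (-12 - 9))**2 = (5 - 21)**2 = (-16)**2 = 256)
1/((-2019 + a)/(1192 - 2293) + (-1075 - 1*1956)) - 1*2744 = 1/((-2019 + 256)/(1192 - 2293) + (-1075 - 1*1956)) - 1*2744 = 1/(-1763/(-1101) + (-1075 - 1956)) - 2744 = 1/(-1763*(-1/1101) - 3031) - 2744 = 1/(1763/1101 - 3031) - 2744 = 1/(-3335368/1101) - 2744 = -1101/3335368 - 2744 = -9152250893/3335368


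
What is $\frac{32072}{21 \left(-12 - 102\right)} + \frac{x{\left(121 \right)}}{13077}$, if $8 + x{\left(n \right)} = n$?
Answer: $- \frac{1225541}{91539} \approx -13.388$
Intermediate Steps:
$x{\left(n \right)} = -8 + n$
$\frac{32072}{21 \left(-12 - 102\right)} + \frac{x{\left(121 \right)}}{13077} = \frac{32072}{21 \left(-12 - 102\right)} + \frac{-8 + 121}{13077} = \frac{32072}{21 \left(-114\right)} + 113 \cdot \frac{1}{13077} = \frac{32072}{-2394} + \frac{113}{13077} = 32072 \left(- \frac{1}{2394}\right) + \frac{113}{13077} = - \frac{844}{63} + \frac{113}{13077} = - \frac{1225541}{91539}$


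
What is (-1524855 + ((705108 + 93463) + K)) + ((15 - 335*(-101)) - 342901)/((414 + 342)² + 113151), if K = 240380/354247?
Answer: -2553027620394177/3515192981 ≈ -7.2628e+5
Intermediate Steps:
K = 240380/354247 (K = 240380*(1/354247) = 240380/354247 ≈ 0.67857)
(-1524855 + ((705108 + 93463) + K)) + ((15 - 335*(-101)) - 342901)/((414 + 342)² + 113151) = (-1524855 + ((705108 + 93463) + 240380/354247)) + ((15 - 335*(-101)) - 342901)/((414 + 342)² + 113151) = (-1524855 + (798571 + 240380/354247)) + ((15 + 33835) - 342901)/(756² + 113151) = (-1524855 + 282891621417/354247) + (33850 - 342901)/(571536 + 113151) = -257283687768/354247 - 309051/684687 = -257283687768/354247 - 309051*1/684687 = -257283687768/354247 - 4479/9923 = -2553027620394177/3515192981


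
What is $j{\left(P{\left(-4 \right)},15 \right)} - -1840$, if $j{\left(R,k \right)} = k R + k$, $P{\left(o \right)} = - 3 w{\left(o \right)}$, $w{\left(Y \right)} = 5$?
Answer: $1630$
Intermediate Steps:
$P{\left(o \right)} = -15$ ($P{\left(o \right)} = \left(-3\right) 5 = -15$)
$j{\left(R,k \right)} = k + R k$ ($j{\left(R,k \right)} = R k + k = k + R k$)
$j{\left(P{\left(-4 \right)},15 \right)} - -1840 = 15 \left(1 - 15\right) - -1840 = 15 \left(-14\right) + 1840 = -210 + 1840 = 1630$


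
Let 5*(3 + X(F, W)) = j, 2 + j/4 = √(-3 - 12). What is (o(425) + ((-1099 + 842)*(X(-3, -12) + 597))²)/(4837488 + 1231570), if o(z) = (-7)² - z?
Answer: 289730670798/75863225 + 782548552*I*√15/75863225 ≈ 3819.1 + 39.951*I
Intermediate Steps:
j = -8 + 4*I*√15 (j = -8 + 4*√(-3 - 12) = -8 + 4*√(-15) = -8 + 4*(I*√15) = -8 + 4*I*√15 ≈ -8.0 + 15.492*I)
X(F, W) = -23/5 + 4*I*√15/5 (X(F, W) = -3 + (-8 + 4*I*√15)/5 = -3 + (-8/5 + 4*I*√15/5) = -23/5 + 4*I*√15/5)
o(z) = 49 - z
(o(425) + ((-1099 + 842)*(X(-3, -12) + 597))²)/(4837488 + 1231570) = ((49 - 1*425) + ((-1099 + 842)*((-23/5 + 4*I*√15/5) + 597))²)/(4837488 + 1231570) = ((49 - 425) + (-257*(2962/5 + 4*I*√15/5))²)/6069058 = (-376 + (-761234/5 - 1028*I*√15/5)²)*(1/6069058) = -188/3034529 + (-761234/5 - 1028*I*√15/5)²/6069058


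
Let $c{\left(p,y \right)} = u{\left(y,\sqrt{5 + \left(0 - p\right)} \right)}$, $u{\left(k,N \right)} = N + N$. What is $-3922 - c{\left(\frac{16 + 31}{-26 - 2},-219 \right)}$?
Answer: $-3922 - \frac{\sqrt{1309}}{7} \approx -3927.2$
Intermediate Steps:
$u{\left(k,N \right)} = 2 N$
$c{\left(p,y \right)} = 2 \sqrt{5 - p}$ ($c{\left(p,y \right)} = 2 \sqrt{5 + \left(0 - p\right)} = 2 \sqrt{5 - p}$)
$-3922 - c{\left(\frac{16 + 31}{-26 - 2},-219 \right)} = -3922 - 2 \sqrt{5 - \frac{16 + 31}{-26 - 2}} = -3922 - 2 \sqrt{5 - \frac{47}{-28}} = -3922 - 2 \sqrt{5 - 47 \left(- \frac{1}{28}\right)} = -3922 - 2 \sqrt{5 - - \frac{47}{28}} = -3922 - 2 \sqrt{5 + \frac{47}{28}} = -3922 - 2 \sqrt{\frac{187}{28}} = -3922 - 2 \frac{\sqrt{1309}}{14} = -3922 - \frac{\sqrt{1309}}{7}$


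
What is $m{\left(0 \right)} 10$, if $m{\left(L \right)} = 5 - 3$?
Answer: $20$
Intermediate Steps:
$m{\left(L \right)} = 2$ ($m{\left(L \right)} = 5 - 3 = 2$)
$m{\left(0 \right)} 10 = 2 \cdot 10 = 20$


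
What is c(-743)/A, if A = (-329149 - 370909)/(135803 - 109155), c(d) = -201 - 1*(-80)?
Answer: 1612204/350029 ≈ 4.6059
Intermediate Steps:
c(d) = -121 (c(d) = -201 + 80 = -121)
A = -350029/13324 (A = -700058/26648 = -700058*1/26648 = -350029/13324 ≈ -26.271)
c(-743)/A = -121/(-350029/13324) = -121*(-13324/350029) = 1612204/350029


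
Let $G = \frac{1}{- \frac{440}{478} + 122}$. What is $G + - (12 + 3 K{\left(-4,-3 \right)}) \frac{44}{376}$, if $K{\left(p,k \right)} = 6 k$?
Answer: $\frac{6695911}{1360086} \approx 4.9231$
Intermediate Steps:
$G = \frac{239}{28938}$ ($G = \frac{1}{\left(-440\right) \frac{1}{478} + 122} = \frac{1}{- \frac{220}{239} + 122} = \frac{1}{\frac{28938}{239}} = \frac{239}{28938} \approx 0.008259$)
$G + - (12 + 3 K{\left(-4,-3 \right)}) \frac{44}{376} = \frac{239}{28938} + - (12 + 3 \cdot 6 \left(-3\right)) \frac{44}{376} = \frac{239}{28938} + - (12 + 3 \left(-18\right)) 44 \cdot \frac{1}{376} = \frac{239}{28938} + - (12 - 54) \frac{11}{94} = \frac{239}{28938} + \left(-1\right) \left(-42\right) \frac{11}{94} = \frac{239}{28938} + 42 \cdot \frac{11}{94} = \frac{239}{28938} + \frac{231}{47} = \frac{6695911}{1360086}$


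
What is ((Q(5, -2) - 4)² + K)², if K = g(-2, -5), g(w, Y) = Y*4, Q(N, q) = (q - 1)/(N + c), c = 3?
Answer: 3025/4096 ≈ 0.73853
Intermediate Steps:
Q(N, q) = (-1 + q)/(3 + N) (Q(N, q) = (q - 1)/(N + 3) = (-1 + q)/(3 + N))
g(w, Y) = 4*Y
K = -20 (K = 4*(-5) = -20)
((Q(5, -2) - 4)² + K)² = (((-1 - 2)/(3 + 5) - 4)² - 20)² = ((-3/8 - 4)² - 20)² = ((-35/8)² - 20)² = (1225/64 - 20)² = (-55/64)² = 3025/4096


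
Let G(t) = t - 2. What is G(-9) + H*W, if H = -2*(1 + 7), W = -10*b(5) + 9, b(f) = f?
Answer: 645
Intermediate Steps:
G(t) = -2 + t
W = -41 (W = -10*5 + 9 = -50 + 9 = -41)
H = -16 (H = -2*8 = -16)
G(-9) + H*W = (-2 - 9) - 16*(-41) = -11 + 656 = 645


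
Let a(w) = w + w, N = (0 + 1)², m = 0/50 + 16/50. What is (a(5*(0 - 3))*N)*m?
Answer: -48/5 ≈ -9.6000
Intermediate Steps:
m = 8/25 (m = 0*(1/50) + 16*(1/50) = 0 + 8/25 = 8/25 ≈ 0.32000)
N = 1 (N = 1² = 1)
a(w) = 2*w
(a(5*(0 - 3))*N)*m = ((2*(5*(0 - 3)))*1)*(8/25) = ((2*(5*(-3)))*1)*(8/25) = ((2*(-15))*1)*(8/25) = -30*1*(8/25) = -30*8/25 = -48/5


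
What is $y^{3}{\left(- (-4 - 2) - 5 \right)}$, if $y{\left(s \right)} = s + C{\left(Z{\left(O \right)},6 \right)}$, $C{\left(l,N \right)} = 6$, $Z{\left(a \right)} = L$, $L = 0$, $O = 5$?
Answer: $343$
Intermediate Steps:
$Z{\left(a \right)} = 0$
$y{\left(s \right)} = 6 + s$ ($y{\left(s \right)} = s + 6 = 6 + s$)
$y^{3}{\left(- (-4 - 2) - 5 \right)} = \left(6 - \left(1 - 2\right)\right)^{3} = \left(6 - -1\right)^{3} = \left(6 + \left(6 - 5\right)\right)^{3} = \left(6 + 1\right)^{3} = 7^{3} = 343$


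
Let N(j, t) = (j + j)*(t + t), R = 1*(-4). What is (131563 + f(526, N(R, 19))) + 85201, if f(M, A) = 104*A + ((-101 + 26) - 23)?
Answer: 185050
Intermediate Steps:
R = -4
N(j, t) = 4*j*t (N(j, t) = (2*j)*(2*t) = 4*j*t)
f(M, A) = -98 + 104*A (f(M, A) = 104*A + (-75 - 23) = 104*A - 98 = -98 + 104*A)
(131563 + f(526, N(R, 19))) + 85201 = (131563 + (-98 + 104*(4*(-4)*19))) + 85201 = (131563 + (-98 + 104*(-304))) + 85201 = (131563 + (-98 - 31616)) + 85201 = (131563 - 31714) + 85201 = 99849 + 85201 = 185050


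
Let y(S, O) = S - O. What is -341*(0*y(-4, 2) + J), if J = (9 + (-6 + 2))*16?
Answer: -27280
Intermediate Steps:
J = 80 (J = (9 - 4)*16 = 5*16 = 80)
-341*(0*y(-4, 2) + J) = -341*(0*(-4 - 1*2) + 80) = -341*(0*(-4 - 2) + 80) = -341*(0*(-6) + 80) = -341*(0 + 80) = -341*80 = -27280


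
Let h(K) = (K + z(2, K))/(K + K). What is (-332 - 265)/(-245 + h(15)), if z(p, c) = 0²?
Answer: 398/163 ≈ 2.4417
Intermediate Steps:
z(p, c) = 0
h(K) = ½ (h(K) = (K + 0)/(K + K) = K/((2*K)) = K*(1/(2*K)) = ½)
(-332 - 265)/(-245 + h(15)) = (-332 - 265)/(-245 + ½) = -597/(-489/2) = -597*(-2/489) = 398/163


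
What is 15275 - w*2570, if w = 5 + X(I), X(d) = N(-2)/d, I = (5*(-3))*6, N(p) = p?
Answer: 21311/9 ≈ 2367.9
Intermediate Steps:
I = -90 (I = -15*6 = -90)
X(d) = -2/d
w = 226/45 (w = 5 - 2/(-90) = 5 - 2*(-1/90) = 5 + 1/45 = 226/45 ≈ 5.0222)
15275 - w*2570 = 15275 - 226*2570/45 = 15275 - 1*116164/9 = 15275 - 116164/9 = 21311/9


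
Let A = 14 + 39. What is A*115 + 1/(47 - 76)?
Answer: 176754/29 ≈ 6095.0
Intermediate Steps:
A = 53
A*115 + 1/(47 - 76) = 53*115 + 1/(47 - 76) = 6095 + 1/(-29) = 6095 - 1/29 = 176754/29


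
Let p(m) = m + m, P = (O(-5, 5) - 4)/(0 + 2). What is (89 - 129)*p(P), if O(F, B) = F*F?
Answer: -840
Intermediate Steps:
O(F, B) = F²
P = 21/2 (P = ((-5)² - 4)/(0 + 2) = (25 - 4)/2 = 21*(½) = 21/2 ≈ 10.500)
p(m) = 2*m
(89 - 129)*p(P) = (89 - 129)*(2*(21/2)) = -40*21 = -840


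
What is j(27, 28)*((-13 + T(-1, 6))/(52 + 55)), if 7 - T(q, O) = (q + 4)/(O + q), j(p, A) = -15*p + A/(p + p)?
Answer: 120131/4815 ≈ 24.949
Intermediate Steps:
j(p, A) = -15*p + A/(2*p) (j(p, A) = -15*p + A/((2*p)) = -15*p + (1/(2*p))*A = -15*p + A/(2*p))
T(q, O) = 7 - (4 + q)/(O + q) (T(q, O) = 7 - (q + 4)/(O + q) = 7 - (4 + q)/(O + q))
j(27, 28)*((-13 + T(-1, 6))/(52 + 55)) = (-15*27 + (½)*28/27)*((-13 + (-4 + 6*(-1) + 7*6)/(6 - 1))/(52 + 55)) = (-405 + (½)*28*(1/27))*((-13 + (-4 - 6 + 42)/5)/107) = (-405 + 14/27)*((-13 + (⅕)*32)*(1/107)) = -10921*(-13 + 32/5)/(27*107) = -(-120131)/(45*107) = -10921/27*(-33/535) = 120131/4815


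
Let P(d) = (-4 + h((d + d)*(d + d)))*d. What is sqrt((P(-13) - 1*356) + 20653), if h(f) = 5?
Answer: 2*sqrt(5071) ≈ 142.42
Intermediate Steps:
P(d) = d (P(d) = (-4 + 5)*d = 1*d = d)
sqrt((P(-13) - 1*356) + 20653) = sqrt((-13 - 1*356) + 20653) = sqrt((-13 - 356) + 20653) = sqrt(-369 + 20653) = sqrt(20284) = 2*sqrt(5071)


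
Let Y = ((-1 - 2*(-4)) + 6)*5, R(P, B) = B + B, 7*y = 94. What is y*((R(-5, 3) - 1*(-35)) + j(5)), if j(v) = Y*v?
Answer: 34404/7 ≈ 4914.9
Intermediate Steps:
y = 94/7 (y = (1/7)*94 = 94/7 ≈ 13.429)
R(P, B) = 2*B
Y = 65 (Y = ((-1 + 8) + 6)*5 = (7 + 6)*5 = 13*5 = 65)
j(v) = 65*v
y*((R(-5, 3) - 1*(-35)) + j(5)) = 94*((2*3 - 1*(-35)) + 65*5)/7 = 94*((6 + 35) + 325)/7 = 94*(41 + 325)/7 = (94/7)*366 = 34404/7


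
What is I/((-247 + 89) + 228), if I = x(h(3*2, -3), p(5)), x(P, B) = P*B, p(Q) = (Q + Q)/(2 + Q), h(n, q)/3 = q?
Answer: -9/49 ≈ -0.18367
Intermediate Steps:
h(n, q) = 3*q
p(Q) = 2*Q/(2 + Q) (p(Q) = (2*Q)/(2 + Q) = 2*Q/(2 + Q))
x(P, B) = B*P
I = -90/7 (I = (2*5/(2 + 5))*(3*(-3)) = (2*5/7)*(-9) = (2*5*(⅐))*(-9) = (10/7)*(-9) = -90/7 ≈ -12.857)
I/((-247 + 89) + 228) = -90/(7*((-247 + 89) + 228)) = -90/(7*(-158 + 228)) = -90/7/70 = -90/7*1/70 = -9/49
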